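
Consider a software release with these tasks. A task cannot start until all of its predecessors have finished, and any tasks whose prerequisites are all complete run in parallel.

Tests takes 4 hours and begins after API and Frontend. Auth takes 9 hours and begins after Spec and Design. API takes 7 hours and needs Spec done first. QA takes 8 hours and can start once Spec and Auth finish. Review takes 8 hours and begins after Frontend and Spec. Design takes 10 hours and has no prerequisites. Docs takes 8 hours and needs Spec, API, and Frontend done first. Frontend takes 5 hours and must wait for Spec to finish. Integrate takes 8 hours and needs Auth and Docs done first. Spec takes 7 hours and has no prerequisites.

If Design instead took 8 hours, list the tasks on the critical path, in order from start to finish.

Spec, API, Docs, Integrate

Actual critical path: Spec→API→Docs→Integrate = 7+7+8+8 = 30 ⇒ 30 hours.
The longest path through Design is only 27 hours, so Design has float 3.
That remains the longest chain; total 30 hours.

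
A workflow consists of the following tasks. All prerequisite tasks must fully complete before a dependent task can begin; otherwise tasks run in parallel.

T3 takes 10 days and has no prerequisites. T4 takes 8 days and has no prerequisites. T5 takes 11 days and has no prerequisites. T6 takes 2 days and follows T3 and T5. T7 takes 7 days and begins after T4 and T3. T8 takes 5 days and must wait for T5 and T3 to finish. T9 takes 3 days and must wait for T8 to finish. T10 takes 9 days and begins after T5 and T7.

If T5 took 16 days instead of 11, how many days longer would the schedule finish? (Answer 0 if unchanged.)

Actual critical path: T3→T7→T10 = 10+7+9 = 26 ⇒ 26 days.
T5 has 6 days of float (longest path through it is 20).
No other chain overtakes it, so the finish is 26 days.
Change in finish: 26 − 26 = +0 days.

0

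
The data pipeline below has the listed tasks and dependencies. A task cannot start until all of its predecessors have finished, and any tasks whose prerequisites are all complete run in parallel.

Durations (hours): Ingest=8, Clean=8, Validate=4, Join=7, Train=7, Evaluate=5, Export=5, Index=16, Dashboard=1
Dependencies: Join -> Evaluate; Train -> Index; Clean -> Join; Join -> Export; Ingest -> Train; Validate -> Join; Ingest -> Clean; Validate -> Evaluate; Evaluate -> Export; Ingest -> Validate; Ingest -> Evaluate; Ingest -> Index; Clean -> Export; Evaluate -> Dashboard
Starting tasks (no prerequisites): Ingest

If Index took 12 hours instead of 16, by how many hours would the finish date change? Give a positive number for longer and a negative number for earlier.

Critical path before the change: Ingest→Clean→Join→Evaluate→Export = 8+8+7+5+5 = 33 giving 33 hours.
Index has 2 hours of float (longest path through it is 31).
That remains the longest chain; total 33 hours.
Change in finish: 33 − 33 = +0 hours.

0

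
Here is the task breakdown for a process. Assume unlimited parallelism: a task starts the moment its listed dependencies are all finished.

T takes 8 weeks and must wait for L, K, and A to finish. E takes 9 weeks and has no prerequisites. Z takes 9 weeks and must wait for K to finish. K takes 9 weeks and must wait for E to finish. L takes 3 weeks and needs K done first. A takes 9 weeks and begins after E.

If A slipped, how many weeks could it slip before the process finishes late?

3

The longest chain is E→K→L→T = 9+9+3+8 = 29; overall finish 29 weeks.
Longest path through A: 26 weeks (earliest finish 18, latest finish 21).
So A can slip 21 − 18 = 3 weeks.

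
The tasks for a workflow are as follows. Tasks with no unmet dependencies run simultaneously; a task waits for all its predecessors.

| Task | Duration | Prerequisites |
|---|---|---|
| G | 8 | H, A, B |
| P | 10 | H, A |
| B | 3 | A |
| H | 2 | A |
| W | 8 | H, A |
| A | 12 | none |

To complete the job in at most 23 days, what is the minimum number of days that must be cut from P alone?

Current finish: 24 days; target: 23.
P is on every critical path, so each day cut from P cuts the finish by one (this holds down to a finish of 23).
Need 24 − 23 = 1 day off P → P becomes 9 days, finish becomes 23.

1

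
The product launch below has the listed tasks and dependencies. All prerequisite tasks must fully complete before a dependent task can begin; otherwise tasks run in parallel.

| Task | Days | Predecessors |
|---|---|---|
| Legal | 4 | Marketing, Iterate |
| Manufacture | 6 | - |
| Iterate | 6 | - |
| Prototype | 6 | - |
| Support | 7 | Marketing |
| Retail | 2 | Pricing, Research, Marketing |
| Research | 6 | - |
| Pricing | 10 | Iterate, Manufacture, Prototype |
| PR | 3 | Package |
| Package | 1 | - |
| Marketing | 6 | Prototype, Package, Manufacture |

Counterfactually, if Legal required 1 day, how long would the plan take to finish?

19

Baseline: Prototype→Marketing→Support = 6+6+7 = 19 → 19 days.
Legal is off the critical path — its longest chain is 16 days, giving 3 of slack.
No other chain overtakes it, so the finish is 19 days.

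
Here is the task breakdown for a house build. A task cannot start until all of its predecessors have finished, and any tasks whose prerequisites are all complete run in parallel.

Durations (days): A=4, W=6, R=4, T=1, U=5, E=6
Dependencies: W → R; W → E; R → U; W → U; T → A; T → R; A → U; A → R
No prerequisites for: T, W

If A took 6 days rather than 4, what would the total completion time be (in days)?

16

The binding path is W→R→U = 6+4+5 = 15; finish at 15 days.
A has 1 day of float (longest path through it is 14).
New critical path: T→A→R→U = 1+6+4+5 = 16 ⇒ 16 days.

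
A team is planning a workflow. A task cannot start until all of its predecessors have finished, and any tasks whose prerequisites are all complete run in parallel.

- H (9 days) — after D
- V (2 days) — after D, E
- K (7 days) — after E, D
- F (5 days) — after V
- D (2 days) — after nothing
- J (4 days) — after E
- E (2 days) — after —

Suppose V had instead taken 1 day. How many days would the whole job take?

The binding path is D→H = 2+9 = 11; finish at 11 days.
The longest path through V is only 9 days, so V has float 2.
That remains the longest chain; total 11 days.

11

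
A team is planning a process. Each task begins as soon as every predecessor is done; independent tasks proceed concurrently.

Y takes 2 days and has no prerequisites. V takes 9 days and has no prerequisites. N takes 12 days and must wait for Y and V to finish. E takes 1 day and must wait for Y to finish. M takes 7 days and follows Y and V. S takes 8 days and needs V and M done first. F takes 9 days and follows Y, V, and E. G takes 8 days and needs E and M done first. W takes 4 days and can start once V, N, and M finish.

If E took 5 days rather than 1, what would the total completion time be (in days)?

Actual critical path: V→N→W = 9+12+4 = 25 ⇒ 25 days.
E has 13 days of float (longest path through it is 12).
That remains the longest chain; total 25 days.

25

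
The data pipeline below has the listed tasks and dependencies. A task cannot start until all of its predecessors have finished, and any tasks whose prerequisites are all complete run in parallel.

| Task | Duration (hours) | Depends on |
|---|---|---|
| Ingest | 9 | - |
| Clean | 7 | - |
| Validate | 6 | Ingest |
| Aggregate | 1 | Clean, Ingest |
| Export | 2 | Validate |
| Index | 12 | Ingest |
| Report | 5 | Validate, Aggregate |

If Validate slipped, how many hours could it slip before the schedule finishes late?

Critical path: Ingest→Index = 9+12 = 21, so the finish is 21 hours.
The longest chain containing Validate totals 20 hours.
So Validate can slip 16 − 15 = 1 hour.

1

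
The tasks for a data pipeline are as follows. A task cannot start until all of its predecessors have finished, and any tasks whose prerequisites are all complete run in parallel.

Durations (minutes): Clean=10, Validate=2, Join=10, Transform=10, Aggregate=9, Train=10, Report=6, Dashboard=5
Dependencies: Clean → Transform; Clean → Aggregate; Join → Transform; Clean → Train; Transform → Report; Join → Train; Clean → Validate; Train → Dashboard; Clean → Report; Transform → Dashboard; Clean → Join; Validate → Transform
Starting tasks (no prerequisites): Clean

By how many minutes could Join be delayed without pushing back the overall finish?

0

The longest chain is Clean→Join→Transform→Report = 10+10+10+6 = 36; overall finish 36 minutes.
Join finishes as early as 20 and must finish by 20.
Float = 36 − 36 = 0.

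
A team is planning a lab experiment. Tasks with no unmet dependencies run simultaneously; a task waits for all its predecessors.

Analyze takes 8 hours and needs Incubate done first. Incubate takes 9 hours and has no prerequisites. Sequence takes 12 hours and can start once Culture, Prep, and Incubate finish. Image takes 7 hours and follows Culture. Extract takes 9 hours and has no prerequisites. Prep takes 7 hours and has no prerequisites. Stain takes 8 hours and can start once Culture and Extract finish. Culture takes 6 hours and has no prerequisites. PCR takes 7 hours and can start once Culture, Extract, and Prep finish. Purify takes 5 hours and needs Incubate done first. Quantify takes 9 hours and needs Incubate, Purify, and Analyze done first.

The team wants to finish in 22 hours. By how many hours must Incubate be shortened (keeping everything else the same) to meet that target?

Current finish: 26 hours; target: 22.
Incubate is on every critical path, so each hour cut from Incubate cuts the finish by one (this holds down to a finish of 19).
Need 26 − 22 = 4 hours off Incubate → Incubate becomes 5 hours, finish becomes 22.

4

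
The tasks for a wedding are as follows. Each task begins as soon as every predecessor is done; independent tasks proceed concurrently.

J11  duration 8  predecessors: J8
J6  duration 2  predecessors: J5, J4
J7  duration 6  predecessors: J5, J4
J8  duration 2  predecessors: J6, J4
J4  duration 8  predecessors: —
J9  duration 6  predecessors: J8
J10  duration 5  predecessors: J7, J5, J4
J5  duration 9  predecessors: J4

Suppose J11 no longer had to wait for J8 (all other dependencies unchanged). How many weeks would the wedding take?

28

Original critical path: J4→J5→J6→J8→J11 = 8+9+2+2+8 = 29 ⇒ 29 weeks.
Without J8→J11, J11's earliest start moves from 21 to 0.
New critical path: J4→J5→J7→J10 = 8+9+6+5 = 28 ⇒ 28 weeks.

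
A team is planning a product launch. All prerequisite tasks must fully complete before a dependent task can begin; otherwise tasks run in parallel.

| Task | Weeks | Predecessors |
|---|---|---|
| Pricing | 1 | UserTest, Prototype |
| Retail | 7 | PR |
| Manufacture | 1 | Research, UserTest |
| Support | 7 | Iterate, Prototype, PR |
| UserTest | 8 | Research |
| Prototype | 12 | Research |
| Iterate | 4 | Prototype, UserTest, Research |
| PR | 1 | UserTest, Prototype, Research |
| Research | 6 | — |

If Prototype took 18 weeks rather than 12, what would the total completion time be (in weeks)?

35

Critical path before the change: Research→Prototype→Iterate→Support = 6+12+4+7 = 29 giving 29 weeks.
Prototype is on the critical path; changing it to 18 makes that path 35 weeks.
That remains the longest chain; total 35 weeks.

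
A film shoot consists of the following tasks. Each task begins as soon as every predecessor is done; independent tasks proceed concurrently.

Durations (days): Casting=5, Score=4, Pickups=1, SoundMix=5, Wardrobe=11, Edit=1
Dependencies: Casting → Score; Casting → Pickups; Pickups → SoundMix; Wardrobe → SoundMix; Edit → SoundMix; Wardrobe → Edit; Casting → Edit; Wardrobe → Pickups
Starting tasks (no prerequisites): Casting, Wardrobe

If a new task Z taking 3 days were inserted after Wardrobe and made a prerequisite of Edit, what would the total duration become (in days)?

Originally the job takes 17 days.
With Z inserted, Edit now waits for max(Wardrobe, Casting, Z).
New critical path: Wardrobe→Z→Edit→SoundMix = 11+3+1+5 = 20 ⇒ 20 days.

20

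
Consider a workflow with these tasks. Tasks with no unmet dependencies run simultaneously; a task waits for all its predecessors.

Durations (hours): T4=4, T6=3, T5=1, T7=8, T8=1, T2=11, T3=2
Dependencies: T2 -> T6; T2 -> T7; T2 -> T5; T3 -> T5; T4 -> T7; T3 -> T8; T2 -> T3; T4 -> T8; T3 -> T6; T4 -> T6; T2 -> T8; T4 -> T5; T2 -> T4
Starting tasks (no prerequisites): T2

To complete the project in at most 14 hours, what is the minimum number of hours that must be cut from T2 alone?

Current finish: 23 hours; target: 14.
T2 is on every critical path, so each hour cut from T2 cuts the finish by one (this holds down to a finish of 13).
Need 23 − 14 = 9 hours off T2 → T2 becomes 2 hours, finish becomes 14.

9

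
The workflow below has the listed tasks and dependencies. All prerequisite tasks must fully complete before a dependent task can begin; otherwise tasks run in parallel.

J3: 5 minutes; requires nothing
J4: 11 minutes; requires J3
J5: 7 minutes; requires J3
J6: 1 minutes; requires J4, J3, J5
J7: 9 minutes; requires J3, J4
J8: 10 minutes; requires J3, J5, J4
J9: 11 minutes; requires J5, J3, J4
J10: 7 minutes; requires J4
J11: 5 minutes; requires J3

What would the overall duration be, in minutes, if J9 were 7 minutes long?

26

Critical path before the change: J3→J4→J9 = 5+11+11 = 27 giving 27 minutes.
J9 lies on that path, so at 7 minutes the path becomes 23 minutes.
Now J3→J4→J8 = 5+11+10 = 26 is longest, so the finish becomes 26 minutes.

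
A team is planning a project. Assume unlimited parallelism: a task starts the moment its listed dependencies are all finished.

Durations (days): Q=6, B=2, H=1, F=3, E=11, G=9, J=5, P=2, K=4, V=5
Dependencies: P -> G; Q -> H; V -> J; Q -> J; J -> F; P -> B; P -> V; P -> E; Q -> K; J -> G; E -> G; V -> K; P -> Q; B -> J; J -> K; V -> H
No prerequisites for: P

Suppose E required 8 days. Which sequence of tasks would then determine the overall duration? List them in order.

P, Q, J, G

Actual critical path: P→E→G = 2+11+9 = 22 ⇒ 22 days.
Since E is critical, the -3 change carries straight to that chain (now 19 days).
New critical path: P→Q→J→G = 2+6+5+9 = 22 ⇒ 22 days.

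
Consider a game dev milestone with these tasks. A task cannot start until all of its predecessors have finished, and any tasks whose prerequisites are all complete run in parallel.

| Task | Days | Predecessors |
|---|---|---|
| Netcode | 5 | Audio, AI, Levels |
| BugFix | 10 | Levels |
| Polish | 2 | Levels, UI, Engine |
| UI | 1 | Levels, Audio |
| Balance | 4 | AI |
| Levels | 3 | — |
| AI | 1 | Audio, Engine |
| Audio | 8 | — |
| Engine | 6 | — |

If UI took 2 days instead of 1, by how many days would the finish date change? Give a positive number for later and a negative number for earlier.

0

Baseline: Audio→AI→Netcode = 8+1+5 = 14 → 14 days.
The longest path through UI is only 11 days, so UI has float 3.
That remains the longest chain; total 14 days.
Change in finish: 14 − 14 = +0 days.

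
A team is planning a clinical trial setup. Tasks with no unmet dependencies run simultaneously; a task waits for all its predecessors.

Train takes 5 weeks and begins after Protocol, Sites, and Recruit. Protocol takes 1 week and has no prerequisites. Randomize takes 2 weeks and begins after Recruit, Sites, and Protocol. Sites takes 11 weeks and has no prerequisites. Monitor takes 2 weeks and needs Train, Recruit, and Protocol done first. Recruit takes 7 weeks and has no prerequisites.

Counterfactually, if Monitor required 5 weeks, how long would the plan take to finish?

21

Baseline: Sites→Train→Monitor = 11+5+2 = 18 → 18 weeks.
Monitor lies on that path, so at 5 weeks the path becomes 21 weeks.
That remains the longest chain; total 21 weeks.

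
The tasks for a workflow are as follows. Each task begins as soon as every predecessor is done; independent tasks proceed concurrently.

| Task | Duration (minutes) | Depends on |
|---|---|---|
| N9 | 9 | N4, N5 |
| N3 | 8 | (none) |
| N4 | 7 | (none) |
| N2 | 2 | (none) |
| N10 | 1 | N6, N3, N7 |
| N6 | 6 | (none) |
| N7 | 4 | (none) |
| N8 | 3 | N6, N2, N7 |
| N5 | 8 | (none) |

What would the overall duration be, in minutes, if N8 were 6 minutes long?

The binding path is N5→N9 = 8+9 = 17; finish at 17 minutes.
N8 has 8 minutes of float (longest path through it is 9).
The critical path is still N5→N9; finish is now 17 minutes.

17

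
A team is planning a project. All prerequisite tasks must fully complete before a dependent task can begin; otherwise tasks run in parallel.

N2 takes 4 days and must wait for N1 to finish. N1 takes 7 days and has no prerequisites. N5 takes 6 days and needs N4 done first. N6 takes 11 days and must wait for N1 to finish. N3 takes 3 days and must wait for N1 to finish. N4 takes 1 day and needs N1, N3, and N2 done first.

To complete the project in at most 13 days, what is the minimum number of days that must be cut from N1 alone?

5

Current finish: 18 days; target: 13.
N1 is on every critical path, so each day cut from N1 cuts the finish by one (this holds down to a finish of 12).
Need 18 − 13 = 5 days off N1 → N1 becomes 2 days, finish becomes 13.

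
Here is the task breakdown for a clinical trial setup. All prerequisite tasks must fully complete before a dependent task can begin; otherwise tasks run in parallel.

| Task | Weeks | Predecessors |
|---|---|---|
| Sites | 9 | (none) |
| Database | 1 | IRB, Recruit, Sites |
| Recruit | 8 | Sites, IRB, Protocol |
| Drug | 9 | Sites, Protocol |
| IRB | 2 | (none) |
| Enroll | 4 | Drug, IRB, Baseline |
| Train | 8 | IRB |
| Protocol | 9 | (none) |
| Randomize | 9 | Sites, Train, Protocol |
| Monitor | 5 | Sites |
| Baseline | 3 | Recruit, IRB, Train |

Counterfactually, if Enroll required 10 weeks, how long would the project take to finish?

30

The binding path is Protocol→Recruit→Baseline→Enroll = 9+8+3+4 = 24; finish at 24 weeks.
Since Enroll is critical, the +6 change carries straight to that chain (now 30 weeks).
That remains the longest chain; total 30 weeks.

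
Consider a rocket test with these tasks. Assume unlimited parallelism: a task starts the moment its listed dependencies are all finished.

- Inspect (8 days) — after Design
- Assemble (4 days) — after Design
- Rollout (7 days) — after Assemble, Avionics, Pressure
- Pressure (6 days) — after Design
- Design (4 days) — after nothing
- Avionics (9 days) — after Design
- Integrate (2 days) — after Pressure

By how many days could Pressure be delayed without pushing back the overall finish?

3

Design→Avionics→Rollout = 4+9+7 = 20 sets the makespan at 20 days.
The longest chain containing Pressure totals 17 days.
So Pressure can slip 13 − 10 = 3 days.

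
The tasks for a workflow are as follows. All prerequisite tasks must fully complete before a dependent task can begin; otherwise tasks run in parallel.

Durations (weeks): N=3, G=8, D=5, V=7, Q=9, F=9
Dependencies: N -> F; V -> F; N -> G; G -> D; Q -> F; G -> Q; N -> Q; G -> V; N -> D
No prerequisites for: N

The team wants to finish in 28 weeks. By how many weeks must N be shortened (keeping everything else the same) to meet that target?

Current finish: 29 weeks; target: 28.
N is on every critical path, so each week cut from N cuts the finish by one (this holds down to a finish of 27).
Need 29 − 28 = 1 week off N → N becomes 2 weeks, finish becomes 28.

1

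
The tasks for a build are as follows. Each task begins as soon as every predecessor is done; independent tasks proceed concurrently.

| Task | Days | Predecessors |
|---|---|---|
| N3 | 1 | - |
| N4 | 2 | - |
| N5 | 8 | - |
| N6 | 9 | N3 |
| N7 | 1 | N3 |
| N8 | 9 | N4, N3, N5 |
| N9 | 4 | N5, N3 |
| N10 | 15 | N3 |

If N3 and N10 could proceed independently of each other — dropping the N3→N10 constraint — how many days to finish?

17

With the dependency in place, N5→N8 = 8+9 = 17 sets the finish at 17 days.
Without N3→N10, N10's earliest start moves from 1 to 0.
New critical path: N5→N8 = 8+9 = 17 ⇒ 17 days.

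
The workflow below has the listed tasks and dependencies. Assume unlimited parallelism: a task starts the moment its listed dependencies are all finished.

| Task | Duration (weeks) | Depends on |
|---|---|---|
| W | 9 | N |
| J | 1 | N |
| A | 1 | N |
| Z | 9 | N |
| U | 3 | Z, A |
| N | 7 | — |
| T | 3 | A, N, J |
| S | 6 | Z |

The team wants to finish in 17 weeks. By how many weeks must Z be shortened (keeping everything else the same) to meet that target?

5

Current finish: 22 weeks; target: 17.
Z is on every critical path, so each week cut from Z cuts the finish by one (this holds down to a finish of 16).
Need 22 − 17 = 5 weeks off Z → Z becomes 4 weeks, finish becomes 17.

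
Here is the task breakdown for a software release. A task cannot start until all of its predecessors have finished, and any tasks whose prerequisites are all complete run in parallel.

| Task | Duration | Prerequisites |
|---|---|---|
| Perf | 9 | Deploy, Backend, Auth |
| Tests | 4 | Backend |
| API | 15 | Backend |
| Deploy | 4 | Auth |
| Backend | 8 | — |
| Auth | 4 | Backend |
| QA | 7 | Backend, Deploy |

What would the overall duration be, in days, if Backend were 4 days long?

21

Baseline: Backend→Auth→Deploy→Perf = 8+4+4+9 = 25 → 25 days.
Backend is on the critical path; changing it to 4 makes that path 21 days.
The critical path is still Backend→Auth→Deploy→Perf; finish is now 21 days.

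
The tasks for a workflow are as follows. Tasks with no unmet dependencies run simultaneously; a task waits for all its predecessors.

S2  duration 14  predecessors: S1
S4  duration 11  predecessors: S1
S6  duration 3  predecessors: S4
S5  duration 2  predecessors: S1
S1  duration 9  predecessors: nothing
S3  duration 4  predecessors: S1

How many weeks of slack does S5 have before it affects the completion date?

12

The longest chain is S1→S2 = 9+14 = 23; overall finish 23 weeks.
S5 finishes as early as 11 and must finish by 23.
So S5 can slip 23 − 11 = 12 weeks.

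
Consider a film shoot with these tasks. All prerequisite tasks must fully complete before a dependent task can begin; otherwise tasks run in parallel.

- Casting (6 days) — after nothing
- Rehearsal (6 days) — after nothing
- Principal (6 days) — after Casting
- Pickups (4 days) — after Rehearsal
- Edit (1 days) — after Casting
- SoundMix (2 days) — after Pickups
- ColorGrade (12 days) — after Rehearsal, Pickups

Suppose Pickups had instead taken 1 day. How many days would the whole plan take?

19

Critical path before the change: Rehearsal→Pickups→ColorGrade = 6+4+12 = 22 giving 22 days.
Pickups is on the critical path; changing it to 1 makes that path 19 days.
That remains the longest chain; total 19 days.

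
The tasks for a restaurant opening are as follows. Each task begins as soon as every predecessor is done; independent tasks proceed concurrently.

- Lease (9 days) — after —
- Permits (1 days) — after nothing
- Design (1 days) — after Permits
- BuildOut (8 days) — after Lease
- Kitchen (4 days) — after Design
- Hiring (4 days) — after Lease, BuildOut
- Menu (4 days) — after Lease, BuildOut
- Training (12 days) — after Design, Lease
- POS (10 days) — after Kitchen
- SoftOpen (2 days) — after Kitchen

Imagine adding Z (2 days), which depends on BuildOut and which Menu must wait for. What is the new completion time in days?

Originally the project takes 21 days.
With Z inserted, Menu now waits for max(Lease, BuildOut, Z).
New critical path: Lease→BuildOut→Z→Menu = 9+8+2+4 = 23 ⇒ 23 days.

23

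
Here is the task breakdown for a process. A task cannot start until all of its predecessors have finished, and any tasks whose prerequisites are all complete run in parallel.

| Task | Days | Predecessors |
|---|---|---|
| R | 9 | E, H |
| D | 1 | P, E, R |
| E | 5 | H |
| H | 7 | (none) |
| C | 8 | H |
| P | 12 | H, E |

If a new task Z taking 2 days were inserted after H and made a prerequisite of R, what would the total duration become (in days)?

Originally the project takes 25 days.
With Z inserted, R now waits for max(E, H, Z).
New critical path: H→E→P→D = 7+5+12+1 = 25 ⇒ 25 days.

25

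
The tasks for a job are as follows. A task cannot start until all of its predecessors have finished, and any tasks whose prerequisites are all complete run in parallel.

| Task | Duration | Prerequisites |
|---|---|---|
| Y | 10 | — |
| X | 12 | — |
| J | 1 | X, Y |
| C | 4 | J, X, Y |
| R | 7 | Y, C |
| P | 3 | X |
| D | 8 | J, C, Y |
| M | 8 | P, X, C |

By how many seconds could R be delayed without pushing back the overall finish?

1

X→J→C→D = 12+1+4+8 = 25 sets the makespan at 25 seconds.
The longest chain containing R totals 24 seconds.
Slack of R = 18 − 17 = 1 second.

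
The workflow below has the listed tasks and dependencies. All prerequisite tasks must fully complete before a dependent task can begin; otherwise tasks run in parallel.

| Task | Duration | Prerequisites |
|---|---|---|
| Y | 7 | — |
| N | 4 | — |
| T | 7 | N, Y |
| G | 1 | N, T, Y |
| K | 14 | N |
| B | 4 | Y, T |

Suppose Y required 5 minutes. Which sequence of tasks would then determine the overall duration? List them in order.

N, K

Baseline: Y→T→B = 7+7+4 = 18 → 18 minutes.
Y lies on that path, so at 5 minutes the path becomes 16 minutes.
The binding chain switches to N→K = 4+14 = 18; finish 18 minutes.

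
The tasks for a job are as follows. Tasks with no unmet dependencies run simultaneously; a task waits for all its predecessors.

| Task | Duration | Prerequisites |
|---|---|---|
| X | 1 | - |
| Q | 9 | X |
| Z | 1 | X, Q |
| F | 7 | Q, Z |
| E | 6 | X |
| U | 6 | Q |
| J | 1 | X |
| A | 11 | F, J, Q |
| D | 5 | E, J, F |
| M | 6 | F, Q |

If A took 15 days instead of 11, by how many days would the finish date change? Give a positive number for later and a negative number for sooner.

4

Critical path before the change: X→Q→Z→F→A = 1+9+1+7+11 = 29 giving 29 days.
A is on the critical path; changing it to 15 makes that path 33 days.
No other chain overtakes it, so the finish is 33 days.
Change in finish: 33 − 29 = +4 days.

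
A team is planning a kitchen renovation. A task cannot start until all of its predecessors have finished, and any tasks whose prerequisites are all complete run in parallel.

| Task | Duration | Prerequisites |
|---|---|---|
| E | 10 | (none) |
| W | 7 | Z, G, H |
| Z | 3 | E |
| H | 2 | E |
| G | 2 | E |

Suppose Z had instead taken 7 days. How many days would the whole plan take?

24

The binding path is E→Z→W = 10+3+7 = 20; finish at 20 days.
Z lies on that path, so at 7 days the path becomes 24 days.
That remains the longest chain; total 24 days.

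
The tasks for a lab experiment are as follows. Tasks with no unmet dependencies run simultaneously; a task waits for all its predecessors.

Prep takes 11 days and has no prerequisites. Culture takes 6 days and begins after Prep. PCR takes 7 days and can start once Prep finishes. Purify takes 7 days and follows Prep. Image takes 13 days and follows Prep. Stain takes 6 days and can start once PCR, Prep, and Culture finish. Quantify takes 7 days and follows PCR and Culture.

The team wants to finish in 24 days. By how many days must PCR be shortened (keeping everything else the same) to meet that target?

Current finish: 25 days; target: 24.
PCR is on every critical path, so each day cut from PCR cuts the finish by one (this holds down to a finish of 24).
Need 25 − 24 = 1 day off PCR → PCR becomes 6 days, finish becomes 24.

1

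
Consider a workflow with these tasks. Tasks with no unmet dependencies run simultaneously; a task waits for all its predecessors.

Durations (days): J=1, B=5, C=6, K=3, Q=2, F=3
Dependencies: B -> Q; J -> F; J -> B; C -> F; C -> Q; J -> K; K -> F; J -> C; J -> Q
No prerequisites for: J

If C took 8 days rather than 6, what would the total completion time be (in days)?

Critical path before the change: J→C→F = 1+6+3 = 10 giving 10 days.
C lies on that path, so at 8 days the path becomes 12 days.
The critical path is still J→C→F; finish is now 12 days.

12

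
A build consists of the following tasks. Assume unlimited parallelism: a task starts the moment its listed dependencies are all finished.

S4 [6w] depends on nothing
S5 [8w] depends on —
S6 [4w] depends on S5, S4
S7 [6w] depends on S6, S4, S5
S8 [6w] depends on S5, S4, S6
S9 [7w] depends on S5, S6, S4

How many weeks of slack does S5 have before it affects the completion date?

0

Critical path: S5→S6→S9 = 8+4+7 = 19, so the finish is 19 weeks.
The longest chain containing S5 totals 19 weeks.
Float = 19 − 19 = 0.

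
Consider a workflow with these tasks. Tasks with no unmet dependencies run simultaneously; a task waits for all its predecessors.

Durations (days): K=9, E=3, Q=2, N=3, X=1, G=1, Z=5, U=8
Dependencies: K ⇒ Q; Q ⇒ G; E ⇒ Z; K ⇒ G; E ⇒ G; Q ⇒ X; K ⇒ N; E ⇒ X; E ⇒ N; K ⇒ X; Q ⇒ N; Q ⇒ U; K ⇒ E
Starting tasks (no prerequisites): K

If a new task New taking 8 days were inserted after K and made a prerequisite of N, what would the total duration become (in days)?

20

Originally the job takes 19 days.
With New inserted, N now waits for max(Q, K, E, New).
New critical path: K→New→N = 9+8+3 = 20 ⇒ 20 days.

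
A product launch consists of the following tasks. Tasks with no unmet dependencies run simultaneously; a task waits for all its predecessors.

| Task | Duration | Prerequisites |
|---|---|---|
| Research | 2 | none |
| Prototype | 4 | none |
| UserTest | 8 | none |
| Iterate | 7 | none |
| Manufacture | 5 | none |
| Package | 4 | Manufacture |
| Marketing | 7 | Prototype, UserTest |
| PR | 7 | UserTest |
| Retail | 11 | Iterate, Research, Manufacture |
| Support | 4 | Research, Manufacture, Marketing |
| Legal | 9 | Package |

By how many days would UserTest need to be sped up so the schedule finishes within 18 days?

Current finish: 19 days; target: 18.
UserTest is on every critical path, so each day cut from UserTest cuts the finish by one (this holds down to a finish of 18).
Need 19 − 18 = 1 day off UserTest → UserTest becomes 7 days, finish becomes 18.

1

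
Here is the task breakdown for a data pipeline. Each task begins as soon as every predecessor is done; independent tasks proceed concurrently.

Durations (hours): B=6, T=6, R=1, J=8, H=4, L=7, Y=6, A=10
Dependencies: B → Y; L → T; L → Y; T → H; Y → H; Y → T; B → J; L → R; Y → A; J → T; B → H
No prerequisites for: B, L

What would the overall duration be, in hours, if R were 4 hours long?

The binding path is B→J→T→H = 6+8+6+4 = 24; finish at 24 hours.
R is off the critical path — its longest chain is 8 hours, giving 16 of slack.
No other chain overtakes it, so the finish is 24 hours.

24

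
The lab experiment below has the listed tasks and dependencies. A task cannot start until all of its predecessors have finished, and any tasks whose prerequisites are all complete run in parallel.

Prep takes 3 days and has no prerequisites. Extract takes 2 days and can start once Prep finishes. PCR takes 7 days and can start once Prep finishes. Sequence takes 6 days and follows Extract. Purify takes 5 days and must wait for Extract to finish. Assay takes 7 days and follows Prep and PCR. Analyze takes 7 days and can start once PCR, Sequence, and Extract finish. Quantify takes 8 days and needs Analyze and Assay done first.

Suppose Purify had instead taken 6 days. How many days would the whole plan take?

Baseline: Prep→Extract→Sequence→Analyze→Quantify = 3+2+6+7+8 = 26 → 26 days.
Purify has 16 days of float (longest path through it is 10).
No other chain overtakes it, so the finish is 26 days.

26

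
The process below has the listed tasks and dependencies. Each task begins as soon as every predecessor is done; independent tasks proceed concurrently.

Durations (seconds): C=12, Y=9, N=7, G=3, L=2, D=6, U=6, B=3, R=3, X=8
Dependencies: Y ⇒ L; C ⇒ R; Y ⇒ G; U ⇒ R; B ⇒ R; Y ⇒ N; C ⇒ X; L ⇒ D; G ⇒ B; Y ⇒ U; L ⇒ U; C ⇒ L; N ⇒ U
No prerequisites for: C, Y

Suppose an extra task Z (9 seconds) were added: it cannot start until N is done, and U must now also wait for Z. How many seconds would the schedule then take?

Originally the schedule takes 25 seconds.
With Z inserted, U now waits for max(N, Y, L, Z).
New critical path: Y→N→Z→U→R = 9+7+9+6+3 = 34 ⇒ 34 seconds.

34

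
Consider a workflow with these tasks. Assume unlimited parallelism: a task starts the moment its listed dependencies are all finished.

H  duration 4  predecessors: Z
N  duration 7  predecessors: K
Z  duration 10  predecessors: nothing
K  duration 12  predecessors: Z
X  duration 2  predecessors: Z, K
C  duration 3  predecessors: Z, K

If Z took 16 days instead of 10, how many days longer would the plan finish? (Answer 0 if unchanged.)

The binding path is Z→K→N = 10+12+7 = 29; finish at 29 days.
Z lies on that path, so at 16 days the path becomes 35 days.
No other chain overtakes it, so the finish is 35 days.
Change in finish: 35 − 29 = +6 days.

6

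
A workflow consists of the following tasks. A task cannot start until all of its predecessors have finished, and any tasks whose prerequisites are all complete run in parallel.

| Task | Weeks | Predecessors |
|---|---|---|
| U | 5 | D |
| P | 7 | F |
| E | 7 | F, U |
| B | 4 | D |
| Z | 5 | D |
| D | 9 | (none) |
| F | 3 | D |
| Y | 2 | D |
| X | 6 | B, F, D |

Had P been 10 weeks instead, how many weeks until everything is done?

22

Critical path before the change: D→U→E = 9+5+7 = 21 giving 21 weeks.
The longest path through P is only 19 weeks, so P has float 2.
New critical path: D→F→P = 9+3+10 = 22 ⇒ 22 weeks.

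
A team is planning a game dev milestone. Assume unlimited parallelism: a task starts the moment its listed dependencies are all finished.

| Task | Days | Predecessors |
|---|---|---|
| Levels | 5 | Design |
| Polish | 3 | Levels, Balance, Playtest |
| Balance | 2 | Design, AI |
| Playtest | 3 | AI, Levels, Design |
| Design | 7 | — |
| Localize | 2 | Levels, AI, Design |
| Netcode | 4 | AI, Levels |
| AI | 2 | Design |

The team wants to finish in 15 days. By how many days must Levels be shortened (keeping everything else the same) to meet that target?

Current finish: 18 days; target: 15.
Levels is on every critical path, so each day cut from Levels cuts the finish by one (this holds down to a finish of 15).
Need 18 − 15 = 3 days off Levels → Levels becomes 2 days, finish becomes 15.

3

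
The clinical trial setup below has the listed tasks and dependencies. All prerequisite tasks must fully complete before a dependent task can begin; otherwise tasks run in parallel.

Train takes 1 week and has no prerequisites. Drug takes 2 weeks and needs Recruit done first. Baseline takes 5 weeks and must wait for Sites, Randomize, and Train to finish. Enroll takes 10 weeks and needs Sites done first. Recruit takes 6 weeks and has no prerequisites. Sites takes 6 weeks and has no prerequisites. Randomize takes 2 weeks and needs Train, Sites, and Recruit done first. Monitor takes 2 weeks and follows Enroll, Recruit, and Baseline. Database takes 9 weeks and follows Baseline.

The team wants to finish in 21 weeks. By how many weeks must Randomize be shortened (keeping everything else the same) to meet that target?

1

Current finish: 22 weeks; target: 21.
Randomize is on every critical path, so each week cut from Randomize cuts the finish by one (this holds down to a finish of 21).
Need 22 − 21 = 1 week off Randomize → Randomize becomes 1 week, finish becomes 21.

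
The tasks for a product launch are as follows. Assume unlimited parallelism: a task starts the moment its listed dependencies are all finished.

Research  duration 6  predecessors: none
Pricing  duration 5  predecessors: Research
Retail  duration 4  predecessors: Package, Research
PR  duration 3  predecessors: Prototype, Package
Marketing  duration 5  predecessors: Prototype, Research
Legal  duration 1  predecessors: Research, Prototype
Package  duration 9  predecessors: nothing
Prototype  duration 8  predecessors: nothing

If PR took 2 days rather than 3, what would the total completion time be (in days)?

Critical path before the change: Prototype→Marketing = 8+5 = 13 giving 13 days.
PR has 1 day of float (longest path through it is 12).
That remains the longest chain; total 13 days.

13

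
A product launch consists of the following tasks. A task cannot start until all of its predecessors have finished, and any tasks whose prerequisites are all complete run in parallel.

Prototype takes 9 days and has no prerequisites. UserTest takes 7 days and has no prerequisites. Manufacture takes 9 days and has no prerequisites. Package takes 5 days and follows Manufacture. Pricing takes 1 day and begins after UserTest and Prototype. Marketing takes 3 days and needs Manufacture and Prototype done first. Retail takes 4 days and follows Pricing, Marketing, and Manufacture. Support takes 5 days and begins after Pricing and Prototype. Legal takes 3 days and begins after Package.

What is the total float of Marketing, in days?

1

Manufacture→Package→Legal = 9+5+3 = 17 sets the makespan at 17 days.
The longest chain containing Marketing totals 16 days.
Slack of Marketing = 10 − 9 = 1 day.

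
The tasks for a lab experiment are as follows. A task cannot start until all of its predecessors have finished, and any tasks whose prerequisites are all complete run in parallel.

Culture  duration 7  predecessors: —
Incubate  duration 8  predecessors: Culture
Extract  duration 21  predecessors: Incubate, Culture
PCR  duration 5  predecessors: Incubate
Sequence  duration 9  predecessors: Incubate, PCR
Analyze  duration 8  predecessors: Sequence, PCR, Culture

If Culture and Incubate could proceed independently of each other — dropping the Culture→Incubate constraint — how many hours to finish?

30

Original critical path: Culture→Incubate→PCR→Sequence→Analyze = 7+8+5+9+8 = 37 ⇒ 37 hours.
Without Culture→Incubate, Incubate's earliest start moves from 7 to 0.
New critical path: Incubate→PCR→Sequence→Analyze = 8+5+9+8 = 30 ⇒ 30 hours.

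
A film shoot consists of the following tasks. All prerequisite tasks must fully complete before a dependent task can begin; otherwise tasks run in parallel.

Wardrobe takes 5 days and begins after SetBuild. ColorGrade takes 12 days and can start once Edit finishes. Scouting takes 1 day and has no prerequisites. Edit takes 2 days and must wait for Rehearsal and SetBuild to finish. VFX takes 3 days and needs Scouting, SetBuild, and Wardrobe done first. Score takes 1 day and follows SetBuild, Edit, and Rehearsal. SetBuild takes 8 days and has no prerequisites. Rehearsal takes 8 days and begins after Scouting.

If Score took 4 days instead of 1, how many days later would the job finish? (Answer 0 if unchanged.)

As given, the longest chain is Scouting→Rehearsal→Edit→ColorGrade = 1+8+2+12 = 23, so the finish is 23 days.
The longest path through Score is only 12 days, so Score has float 11.
No other chain overtakes it, so the finish is 23 days.
Change in finish: 23 − 23 = +0 days.

0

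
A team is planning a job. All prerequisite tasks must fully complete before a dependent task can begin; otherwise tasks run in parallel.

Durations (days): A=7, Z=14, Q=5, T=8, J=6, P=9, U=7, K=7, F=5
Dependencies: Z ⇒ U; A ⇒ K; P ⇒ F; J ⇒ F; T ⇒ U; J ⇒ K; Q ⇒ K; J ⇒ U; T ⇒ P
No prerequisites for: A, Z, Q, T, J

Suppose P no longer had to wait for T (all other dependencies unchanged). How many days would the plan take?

With the dependency in place, T→P→F = 8+9+5 = 22 sets the finish at 22 days.
Without T→P, P's earliest start moves from 8 to 0.
New critical path: Z→U = 14+7 = 21 ⇒ 21 days.

21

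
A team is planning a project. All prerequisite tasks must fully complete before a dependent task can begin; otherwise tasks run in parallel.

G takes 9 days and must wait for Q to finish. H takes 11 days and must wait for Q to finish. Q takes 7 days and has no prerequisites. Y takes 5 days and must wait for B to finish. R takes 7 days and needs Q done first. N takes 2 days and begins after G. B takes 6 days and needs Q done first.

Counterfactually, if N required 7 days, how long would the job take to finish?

Actual critical path: Q→G→N = 7+9+2 = 18 ⇒ 18 days.
N is on the critical path; changing it to 7 makes that path 23 days.
The critical path is still Q→G→N; finish is now 23 days.

23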